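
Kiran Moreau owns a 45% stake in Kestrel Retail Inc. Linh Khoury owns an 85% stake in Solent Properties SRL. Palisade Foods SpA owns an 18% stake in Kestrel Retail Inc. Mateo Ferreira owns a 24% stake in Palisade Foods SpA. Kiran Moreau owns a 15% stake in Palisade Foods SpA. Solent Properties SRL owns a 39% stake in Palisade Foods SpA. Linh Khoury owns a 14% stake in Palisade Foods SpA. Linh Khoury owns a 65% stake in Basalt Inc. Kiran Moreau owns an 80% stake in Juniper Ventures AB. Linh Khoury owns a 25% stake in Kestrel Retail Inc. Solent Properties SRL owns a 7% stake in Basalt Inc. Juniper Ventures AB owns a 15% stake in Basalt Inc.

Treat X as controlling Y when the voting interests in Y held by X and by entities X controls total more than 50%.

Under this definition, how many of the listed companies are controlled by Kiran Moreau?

Kiran holds 80% of Juniper, so Kiran controls Juniper.
No other company's threshold is met.
Kiran controls 1 company.

1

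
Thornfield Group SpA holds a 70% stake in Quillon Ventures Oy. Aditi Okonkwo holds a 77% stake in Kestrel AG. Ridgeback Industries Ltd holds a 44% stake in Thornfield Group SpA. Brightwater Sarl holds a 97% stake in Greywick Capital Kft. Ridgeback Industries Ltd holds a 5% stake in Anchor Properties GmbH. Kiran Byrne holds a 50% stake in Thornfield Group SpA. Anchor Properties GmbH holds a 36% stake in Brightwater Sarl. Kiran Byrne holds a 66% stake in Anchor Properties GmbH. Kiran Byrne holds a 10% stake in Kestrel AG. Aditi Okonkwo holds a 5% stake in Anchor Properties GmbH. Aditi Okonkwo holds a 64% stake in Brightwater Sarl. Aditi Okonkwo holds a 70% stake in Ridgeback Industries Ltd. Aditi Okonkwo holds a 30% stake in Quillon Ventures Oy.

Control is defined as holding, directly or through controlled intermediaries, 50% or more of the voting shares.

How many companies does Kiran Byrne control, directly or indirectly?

Kiran holds 66% of Anchor, so Kiran controls Anchor.
Kiran holds 50% of Thornfield, so Kiran controls Thornfield.
Thornfield holds 70% of Quillon, so Kiran controls Quillon.
No other company's threshold is met.
Kiran controls 3 companies.

3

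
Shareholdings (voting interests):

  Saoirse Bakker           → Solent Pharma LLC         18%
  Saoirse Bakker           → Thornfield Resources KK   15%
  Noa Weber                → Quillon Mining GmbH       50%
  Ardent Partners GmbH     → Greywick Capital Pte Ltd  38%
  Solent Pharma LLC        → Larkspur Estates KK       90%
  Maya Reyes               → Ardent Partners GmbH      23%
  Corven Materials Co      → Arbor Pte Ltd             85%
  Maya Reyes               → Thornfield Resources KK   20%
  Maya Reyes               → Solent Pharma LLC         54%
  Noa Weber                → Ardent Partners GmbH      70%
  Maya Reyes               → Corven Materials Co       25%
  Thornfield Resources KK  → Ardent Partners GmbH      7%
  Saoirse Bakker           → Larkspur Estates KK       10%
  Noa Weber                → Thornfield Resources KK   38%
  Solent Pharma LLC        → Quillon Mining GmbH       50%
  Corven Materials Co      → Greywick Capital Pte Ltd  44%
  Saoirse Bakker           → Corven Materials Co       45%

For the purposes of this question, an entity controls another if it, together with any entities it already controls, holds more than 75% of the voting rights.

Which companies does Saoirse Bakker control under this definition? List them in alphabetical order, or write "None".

None

Saoirse's largest direct stake is 45% in Corven, which does not meet the threshold.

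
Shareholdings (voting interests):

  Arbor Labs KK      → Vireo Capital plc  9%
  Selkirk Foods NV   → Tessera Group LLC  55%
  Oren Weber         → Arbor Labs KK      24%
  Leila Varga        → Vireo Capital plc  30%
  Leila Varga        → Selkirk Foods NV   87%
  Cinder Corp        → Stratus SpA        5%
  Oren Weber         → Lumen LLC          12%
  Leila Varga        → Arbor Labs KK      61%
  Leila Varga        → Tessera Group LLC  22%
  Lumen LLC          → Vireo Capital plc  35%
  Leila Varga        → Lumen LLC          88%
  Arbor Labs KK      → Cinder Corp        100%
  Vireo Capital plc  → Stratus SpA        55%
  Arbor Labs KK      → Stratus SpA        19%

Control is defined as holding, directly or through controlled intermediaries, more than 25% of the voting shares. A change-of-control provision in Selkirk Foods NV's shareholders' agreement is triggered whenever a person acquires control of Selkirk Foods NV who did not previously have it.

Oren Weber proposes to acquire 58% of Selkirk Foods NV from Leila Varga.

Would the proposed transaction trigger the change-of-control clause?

Yes

The purchase adds only to Oren's holdings (Leila's stake shrinks), so Oren is the only person who could newly come to control Selkirk.
Oren's largest direct stake is 24% in Arbor, which does not meet the threshold, so Oren controls no company.
Neither Oren nor any entity Oren controls holds any voting interest in Selkirk.
So before the transaction, Oren does not control Selkirk.
After the purchase, Oren holds 58% of Selkirk directly, and Leila's stake falls to 29%.
Oren holds 58% of Selkirk, so Oren controls Selkirk.
Oren did not control Selkirk before and does after, so the clause is triggered.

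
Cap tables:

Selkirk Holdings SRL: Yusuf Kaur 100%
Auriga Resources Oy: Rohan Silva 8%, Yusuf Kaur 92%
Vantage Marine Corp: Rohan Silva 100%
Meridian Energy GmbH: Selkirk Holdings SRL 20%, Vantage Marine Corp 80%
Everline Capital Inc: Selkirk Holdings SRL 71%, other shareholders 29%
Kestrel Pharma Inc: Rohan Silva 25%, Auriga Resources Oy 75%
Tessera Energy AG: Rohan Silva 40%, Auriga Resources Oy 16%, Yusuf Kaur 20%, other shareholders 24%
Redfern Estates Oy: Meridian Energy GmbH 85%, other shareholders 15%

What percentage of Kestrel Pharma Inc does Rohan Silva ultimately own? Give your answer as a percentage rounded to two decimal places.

Rohan reaches Kestrel along 2 paths.
Direct stake: 25% = 25%.
Via Auriga: 8% × 75% = 6%.
Total: 25% + 6% = 31%.
Rounded: 31.00%.

31.00%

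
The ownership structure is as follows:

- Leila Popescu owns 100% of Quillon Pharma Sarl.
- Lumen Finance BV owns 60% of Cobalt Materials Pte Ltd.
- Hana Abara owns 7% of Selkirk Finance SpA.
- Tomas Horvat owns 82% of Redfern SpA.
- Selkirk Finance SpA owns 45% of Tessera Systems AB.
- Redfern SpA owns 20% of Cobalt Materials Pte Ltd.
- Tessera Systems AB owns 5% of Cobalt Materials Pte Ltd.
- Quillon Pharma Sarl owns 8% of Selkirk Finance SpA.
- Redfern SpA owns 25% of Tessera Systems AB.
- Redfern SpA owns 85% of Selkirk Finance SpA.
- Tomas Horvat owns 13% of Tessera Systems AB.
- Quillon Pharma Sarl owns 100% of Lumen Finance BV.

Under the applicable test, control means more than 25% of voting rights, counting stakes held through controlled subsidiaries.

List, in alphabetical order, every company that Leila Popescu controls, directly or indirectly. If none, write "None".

Cobalt Materials Pte Ltd, Lumen Finance BV, Quillon Pharma Sarl

Leila holds 100% of Quillon, so Leila controls Quillon.
Quillon holds 100% of Lumen, so Leila controls Lumen.
Lumen holds 60% of Cobalt, so Leila controls Cobalt.
No other company's threshold is met.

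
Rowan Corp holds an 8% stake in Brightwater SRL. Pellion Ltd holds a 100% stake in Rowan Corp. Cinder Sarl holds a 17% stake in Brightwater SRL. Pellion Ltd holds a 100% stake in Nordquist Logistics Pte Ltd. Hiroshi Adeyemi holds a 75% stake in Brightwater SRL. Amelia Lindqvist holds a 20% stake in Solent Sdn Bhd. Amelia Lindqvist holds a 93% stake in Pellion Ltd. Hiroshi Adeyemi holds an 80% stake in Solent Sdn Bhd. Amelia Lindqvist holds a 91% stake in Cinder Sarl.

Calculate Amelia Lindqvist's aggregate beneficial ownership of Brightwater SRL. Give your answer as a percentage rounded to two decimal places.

22.91%

Amelia reaches Brightwater along 2 paths.
Via Cinder: 91% × 17% = 15.47%.
Via Pellion → Rowan: 93% × 100% × 8% = 7.44%.
Total: 15.47% + 7.44% = 22.91%.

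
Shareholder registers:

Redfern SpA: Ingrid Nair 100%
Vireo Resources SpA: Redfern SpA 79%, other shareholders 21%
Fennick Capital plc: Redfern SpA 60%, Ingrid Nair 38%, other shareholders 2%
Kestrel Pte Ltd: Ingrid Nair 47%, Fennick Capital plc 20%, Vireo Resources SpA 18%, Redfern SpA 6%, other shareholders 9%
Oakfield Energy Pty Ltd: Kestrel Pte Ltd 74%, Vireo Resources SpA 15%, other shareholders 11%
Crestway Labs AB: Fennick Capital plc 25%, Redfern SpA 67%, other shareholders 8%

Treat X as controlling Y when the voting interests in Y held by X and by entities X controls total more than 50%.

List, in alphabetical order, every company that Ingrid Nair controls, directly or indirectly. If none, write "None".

Crestway Labs AB, Fennick Capital plc, Kestrel Pte Ltd, Oakfield Energy Pty Ltd, Redfern SpA, Vireo Resources SpA

Ingrid holds 100% of Redfern, so Ingrid controls Redfern.
Redfern holds 79% of Vireo, so Ingrid controls Vireo.
Redfern and Ingrid together hold 60% + 38% = 98% of Fennick, so Ingrid controls Fennick.
Ingrid and Fennick and Vireo and Redfern together hold 47% + 20% + 18% + 6% = 91% of Kestrel, so Ingrid controls Kestrel.
Kestrel and Vireo together hold 74% + 15% = 89% of Oakfield, so Ingrid controls Oakfield.
Fennick and Redfern together hold 25% + 67% = 92% of Crestway, so Ingrid controls Crestway.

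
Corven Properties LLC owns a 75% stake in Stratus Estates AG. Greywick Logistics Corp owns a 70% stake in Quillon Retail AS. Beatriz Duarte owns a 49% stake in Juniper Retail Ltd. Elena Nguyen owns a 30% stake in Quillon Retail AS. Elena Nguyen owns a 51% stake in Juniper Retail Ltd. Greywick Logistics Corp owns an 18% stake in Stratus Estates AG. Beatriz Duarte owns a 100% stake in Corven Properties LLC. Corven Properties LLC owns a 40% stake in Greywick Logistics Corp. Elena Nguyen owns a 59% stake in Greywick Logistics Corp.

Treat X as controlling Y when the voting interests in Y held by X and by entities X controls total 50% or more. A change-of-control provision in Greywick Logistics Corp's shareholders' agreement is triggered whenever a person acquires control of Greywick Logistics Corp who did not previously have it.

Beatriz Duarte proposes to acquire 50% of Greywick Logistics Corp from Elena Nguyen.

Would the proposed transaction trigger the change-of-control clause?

Yes

The purchase adds only to Beatriz's holdings (Elena's stake shrinks), so Beatriz is the only person who could newly come to control Greywick.
Beatriz holds 100% of Corven, so Beatriz controls Corven.
Corven holds 75% of Stratus, so Beatriz controls Stratus.
In Greywick, Beatriz's side holds only 40%, not ≥ 50%.
So before the transaction, Beatriz does not control Greywick.
After the purchase, Beatriz holds 50% of Greywick directly, and Elena's stake falls to 9%.
Corven and Beatriz together hold 40% + 50% = 90% of Greywick, so Beatriz controls Greywick.
Beatriz did not control Greywick before and does after, so the clause is triggered.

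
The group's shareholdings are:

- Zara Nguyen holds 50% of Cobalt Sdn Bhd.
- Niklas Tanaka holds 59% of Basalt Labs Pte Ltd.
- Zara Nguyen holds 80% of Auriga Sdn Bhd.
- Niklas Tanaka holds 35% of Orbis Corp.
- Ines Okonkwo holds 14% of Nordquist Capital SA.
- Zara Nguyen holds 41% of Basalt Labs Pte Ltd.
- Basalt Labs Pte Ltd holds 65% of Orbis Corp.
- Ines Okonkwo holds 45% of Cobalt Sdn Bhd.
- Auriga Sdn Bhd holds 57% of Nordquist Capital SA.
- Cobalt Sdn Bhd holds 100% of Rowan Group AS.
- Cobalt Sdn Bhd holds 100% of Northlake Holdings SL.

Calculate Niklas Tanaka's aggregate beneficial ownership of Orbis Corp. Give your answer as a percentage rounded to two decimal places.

Niklas reaches Orbis along 2 paths.
Via Basalt: 59% × 65% = 38.35%.
Direct stake: 35% = 35%.
Total: 38.35% + 35% = 73.35%.

73.35%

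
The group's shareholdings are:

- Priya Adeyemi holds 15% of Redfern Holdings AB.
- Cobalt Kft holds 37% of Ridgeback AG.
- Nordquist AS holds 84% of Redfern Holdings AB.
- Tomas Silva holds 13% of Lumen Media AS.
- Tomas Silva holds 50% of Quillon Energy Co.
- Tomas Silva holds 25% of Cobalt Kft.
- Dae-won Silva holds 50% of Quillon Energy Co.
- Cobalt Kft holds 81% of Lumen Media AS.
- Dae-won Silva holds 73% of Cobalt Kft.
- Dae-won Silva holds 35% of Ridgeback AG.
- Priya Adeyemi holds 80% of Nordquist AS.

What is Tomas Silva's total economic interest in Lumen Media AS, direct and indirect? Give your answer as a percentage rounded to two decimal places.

Tomas reaches Lumen along 2 paths.
Via Cobalt: 25% × 81% = 20.25%.
Direct stake: 13% = 13%.
Total: 20.25% + 13% = 33.25%.

33.25%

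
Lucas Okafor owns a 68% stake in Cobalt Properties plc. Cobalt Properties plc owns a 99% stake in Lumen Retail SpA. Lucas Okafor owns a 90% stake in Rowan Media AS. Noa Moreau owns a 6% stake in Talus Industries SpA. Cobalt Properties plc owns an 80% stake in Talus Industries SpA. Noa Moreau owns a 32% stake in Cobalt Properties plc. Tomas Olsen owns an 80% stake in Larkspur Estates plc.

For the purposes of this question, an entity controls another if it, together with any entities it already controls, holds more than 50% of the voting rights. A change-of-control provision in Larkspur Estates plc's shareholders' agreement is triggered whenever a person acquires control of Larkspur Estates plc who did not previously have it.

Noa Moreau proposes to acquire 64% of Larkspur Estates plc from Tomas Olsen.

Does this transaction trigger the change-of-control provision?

Yes

The purchase adds only to Noa's holdings (Tomas's stake shrinks), so Noa is the only person who could newly come to control Larkspur.
Noa's largest direct stake is 32% in Cobalt, which does not meet the threshold, so Noa controls no company.
Neither Noa nor any entity Noa controls holds any voting interest in Larkspur.
So before the transaction, Noa does not control Larkspur.
After the purchase, Noa holds 64% of Larkspur directly, and Tomas's stake falls to 16%.
Noa holds 64% of Larkspur, so Noa controls Larkspur.
Noa did not control Larkspur before and does after, so the clause is triggered.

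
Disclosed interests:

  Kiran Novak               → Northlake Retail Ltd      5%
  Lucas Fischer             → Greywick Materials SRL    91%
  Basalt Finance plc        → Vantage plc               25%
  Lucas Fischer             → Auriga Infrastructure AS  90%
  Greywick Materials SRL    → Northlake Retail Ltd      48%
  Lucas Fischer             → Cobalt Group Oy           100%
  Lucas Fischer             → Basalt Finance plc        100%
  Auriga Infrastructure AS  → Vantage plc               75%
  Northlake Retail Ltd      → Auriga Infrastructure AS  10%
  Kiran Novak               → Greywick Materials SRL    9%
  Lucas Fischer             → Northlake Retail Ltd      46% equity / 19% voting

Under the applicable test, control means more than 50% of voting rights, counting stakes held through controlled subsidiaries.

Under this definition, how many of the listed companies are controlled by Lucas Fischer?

6

Lucas holds 91% of Greywick, so Lucas controls Greywick.
Greywick and Lucas together hold 48% + 19% = 67% of Northlake, so Lucas controls Northlake.
Lucas holds 100% of Cobalt, so Lucas controls Cobalt.
Lucas and Northlake together hold 90% + 10% = 100% of Auriga, so Lucas controls Auriga.
Lucas holds 100% of Basalt, so Lucas controls Basalt.
Basalt and Auriga together hold 25% + 75% = 100% of Vantage, so Lucas controls Vantage.
Lucas controls 6 companies.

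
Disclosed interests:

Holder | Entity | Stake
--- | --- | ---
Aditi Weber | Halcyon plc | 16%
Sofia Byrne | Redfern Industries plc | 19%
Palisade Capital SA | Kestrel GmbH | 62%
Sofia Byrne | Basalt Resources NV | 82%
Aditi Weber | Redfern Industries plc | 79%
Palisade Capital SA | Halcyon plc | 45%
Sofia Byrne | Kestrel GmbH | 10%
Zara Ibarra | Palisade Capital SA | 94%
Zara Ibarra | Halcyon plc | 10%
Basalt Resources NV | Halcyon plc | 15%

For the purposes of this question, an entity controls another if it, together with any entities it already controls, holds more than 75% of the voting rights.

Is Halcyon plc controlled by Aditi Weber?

No

Aditi holds 79% of Redfern, so Aditi controls Redfern.
In Halcyon, Aditi's side holds only 16%, not > 75%.
So Aditi does not control Halcyon.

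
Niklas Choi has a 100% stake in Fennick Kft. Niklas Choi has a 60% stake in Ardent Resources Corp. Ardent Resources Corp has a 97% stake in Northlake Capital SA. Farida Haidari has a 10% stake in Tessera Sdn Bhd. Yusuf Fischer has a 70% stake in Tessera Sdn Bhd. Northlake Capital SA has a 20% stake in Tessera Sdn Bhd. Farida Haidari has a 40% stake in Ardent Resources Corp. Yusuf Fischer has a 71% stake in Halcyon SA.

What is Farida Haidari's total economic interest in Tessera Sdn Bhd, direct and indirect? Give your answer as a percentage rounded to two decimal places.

17.76%

Farida reaches Tessera along 2 paths.
Via Ardent → Northlake: 40% × 97% × 20% = 7.76%.
Direct stake: 10% = 10%.
Total: 7.76% + 10% = 17.76%.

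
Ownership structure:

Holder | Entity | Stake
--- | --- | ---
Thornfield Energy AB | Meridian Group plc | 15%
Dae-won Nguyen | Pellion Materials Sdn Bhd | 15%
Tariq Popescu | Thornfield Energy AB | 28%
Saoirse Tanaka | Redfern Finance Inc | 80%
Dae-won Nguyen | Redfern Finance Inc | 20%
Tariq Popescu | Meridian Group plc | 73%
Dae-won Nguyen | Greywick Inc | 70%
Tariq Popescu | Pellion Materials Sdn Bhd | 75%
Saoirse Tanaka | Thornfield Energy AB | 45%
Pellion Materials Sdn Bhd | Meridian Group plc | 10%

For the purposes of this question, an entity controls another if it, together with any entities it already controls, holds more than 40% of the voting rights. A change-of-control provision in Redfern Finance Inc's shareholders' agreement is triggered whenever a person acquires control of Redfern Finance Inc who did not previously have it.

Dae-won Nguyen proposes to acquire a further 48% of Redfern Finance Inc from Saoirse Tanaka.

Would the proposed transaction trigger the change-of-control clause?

The purchase adds only to Dae-won's holdings (Saoirse's stake shrinks), so Dae-won is the only person who could newly come to control Redfern.
Dae-won holds 70% of Greywick, so Dae-won controls Greywick.
In Redfern, Dae-won's side holds only 20%, not > 40%.
So before the transaction, Dae-won does not control Redfern.
After the purchase, Dae-won's direct stake in Redfern rises to 20% + 48% = 68%, and Saoirse's stake falls to 32%.
Dae-won holds 68% of Redfern, so Dae-won controls Redfern.
Dae-won did not control Redfern before and does after, so the clause is triggered.

Yes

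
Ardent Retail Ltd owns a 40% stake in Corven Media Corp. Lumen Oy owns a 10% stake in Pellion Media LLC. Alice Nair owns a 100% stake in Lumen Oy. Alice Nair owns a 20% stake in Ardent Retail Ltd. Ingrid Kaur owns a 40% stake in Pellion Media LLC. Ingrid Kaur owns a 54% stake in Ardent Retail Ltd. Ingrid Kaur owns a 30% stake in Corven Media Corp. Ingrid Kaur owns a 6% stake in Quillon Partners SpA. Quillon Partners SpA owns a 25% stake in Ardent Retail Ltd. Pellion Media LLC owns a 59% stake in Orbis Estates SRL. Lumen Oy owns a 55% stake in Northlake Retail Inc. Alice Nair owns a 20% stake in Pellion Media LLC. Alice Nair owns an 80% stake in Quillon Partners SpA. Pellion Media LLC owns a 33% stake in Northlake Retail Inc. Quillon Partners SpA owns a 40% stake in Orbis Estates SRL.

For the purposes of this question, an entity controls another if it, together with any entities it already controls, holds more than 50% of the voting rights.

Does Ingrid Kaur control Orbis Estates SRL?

Ingrid holds 54% of Ardent, so Ingrid controls Ardent.
Ardent and Ingrid together hold 40% + 30% = 70% of Corven, so Ingrid controls Corven.
Neither Ingrid nor any entity Ingrid controls holds any voting interest in Orbis.
So Ingrid does not control Orbis.

No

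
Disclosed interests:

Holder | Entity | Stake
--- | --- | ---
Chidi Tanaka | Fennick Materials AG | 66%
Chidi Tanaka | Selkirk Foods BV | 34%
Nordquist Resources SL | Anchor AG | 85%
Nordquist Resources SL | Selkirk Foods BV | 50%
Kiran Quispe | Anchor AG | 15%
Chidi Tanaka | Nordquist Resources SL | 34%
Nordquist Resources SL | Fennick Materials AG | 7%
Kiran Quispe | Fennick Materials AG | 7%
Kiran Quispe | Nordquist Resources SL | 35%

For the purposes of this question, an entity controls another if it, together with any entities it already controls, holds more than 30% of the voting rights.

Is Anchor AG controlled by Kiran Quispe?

Kiran holds 35% of Nordquist, so Kiran controls Nordquist.
Nordquist and Kiran together hold 85% + 15% = 100% of Anchor, so Kiran controls Anchor.

Yes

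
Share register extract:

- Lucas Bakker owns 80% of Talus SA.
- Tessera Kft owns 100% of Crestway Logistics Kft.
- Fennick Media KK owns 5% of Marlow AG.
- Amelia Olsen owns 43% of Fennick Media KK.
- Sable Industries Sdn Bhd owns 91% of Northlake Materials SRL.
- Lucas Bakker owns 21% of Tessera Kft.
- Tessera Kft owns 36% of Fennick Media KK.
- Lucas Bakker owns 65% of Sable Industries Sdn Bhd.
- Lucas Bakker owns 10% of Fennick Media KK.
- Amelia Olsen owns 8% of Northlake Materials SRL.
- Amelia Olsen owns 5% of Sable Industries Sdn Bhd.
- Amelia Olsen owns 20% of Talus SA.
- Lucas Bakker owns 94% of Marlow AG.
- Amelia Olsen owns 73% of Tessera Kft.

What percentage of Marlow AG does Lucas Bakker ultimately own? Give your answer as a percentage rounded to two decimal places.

Lucas reaches Marlow along 3 paths.
Direct stake: 94% = 94%.
Via Fennick: 10% × 5% = 0.5%.
Via Tessera → Fennick: 21% × 36% × 5% = 0.378%.
Total: 94% + 0.5% + 0.378% = 94.878%.
Rounded: 94.88%.

94.88%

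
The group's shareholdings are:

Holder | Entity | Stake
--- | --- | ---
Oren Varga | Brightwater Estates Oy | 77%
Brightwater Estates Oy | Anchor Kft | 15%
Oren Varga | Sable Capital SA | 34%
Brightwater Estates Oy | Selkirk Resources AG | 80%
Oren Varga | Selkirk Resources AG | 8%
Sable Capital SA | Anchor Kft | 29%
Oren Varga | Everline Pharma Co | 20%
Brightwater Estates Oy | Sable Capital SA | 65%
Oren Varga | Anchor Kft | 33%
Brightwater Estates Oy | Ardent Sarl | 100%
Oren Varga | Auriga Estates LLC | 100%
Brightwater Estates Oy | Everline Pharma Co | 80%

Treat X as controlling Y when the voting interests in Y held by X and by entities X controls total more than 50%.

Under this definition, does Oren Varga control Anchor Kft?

Oren holds 77% of Brightwater, so Oren controls Brightwater.
Oren and Brightwater together hold 34% + 65% = 99% of Sable, so Oren controls Sable.
Brightwater and Oren and Sable together hold 15% + 33% + 29% = 77% of Anchor, so Oren controls Anchor.

Yes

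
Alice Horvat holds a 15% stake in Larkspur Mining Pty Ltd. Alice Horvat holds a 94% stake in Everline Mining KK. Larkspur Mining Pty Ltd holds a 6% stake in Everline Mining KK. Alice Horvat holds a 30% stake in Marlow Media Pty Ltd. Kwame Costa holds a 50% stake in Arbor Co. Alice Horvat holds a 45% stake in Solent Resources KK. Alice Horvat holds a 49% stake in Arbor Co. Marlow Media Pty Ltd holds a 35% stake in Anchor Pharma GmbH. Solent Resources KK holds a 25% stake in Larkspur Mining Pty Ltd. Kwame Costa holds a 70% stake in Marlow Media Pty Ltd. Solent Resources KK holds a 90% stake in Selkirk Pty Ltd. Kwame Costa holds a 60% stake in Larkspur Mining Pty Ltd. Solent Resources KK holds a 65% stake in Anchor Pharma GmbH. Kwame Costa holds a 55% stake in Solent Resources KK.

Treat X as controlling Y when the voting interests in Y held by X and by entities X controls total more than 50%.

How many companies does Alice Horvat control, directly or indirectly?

1

Alice holds 94% of Everline, so Alice controls Everline.
No other company's threshold is met.
Alice controls 1 company.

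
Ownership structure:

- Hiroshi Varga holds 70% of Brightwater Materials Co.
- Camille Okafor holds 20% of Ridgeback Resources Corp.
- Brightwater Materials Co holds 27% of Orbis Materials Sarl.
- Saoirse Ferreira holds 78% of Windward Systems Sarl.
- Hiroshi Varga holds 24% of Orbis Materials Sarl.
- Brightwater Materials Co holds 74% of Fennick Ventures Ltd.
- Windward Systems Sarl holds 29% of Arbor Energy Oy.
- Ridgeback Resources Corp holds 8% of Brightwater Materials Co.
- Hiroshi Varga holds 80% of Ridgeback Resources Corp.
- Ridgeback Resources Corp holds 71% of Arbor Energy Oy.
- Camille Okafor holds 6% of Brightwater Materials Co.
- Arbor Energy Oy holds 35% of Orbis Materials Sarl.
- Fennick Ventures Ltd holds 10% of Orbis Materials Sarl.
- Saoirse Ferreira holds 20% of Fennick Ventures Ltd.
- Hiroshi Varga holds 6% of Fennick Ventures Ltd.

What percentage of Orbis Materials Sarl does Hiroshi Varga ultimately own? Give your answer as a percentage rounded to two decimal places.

Hiroshi reaches Orbis along 7 paths.
Via Ridgeback → Brightwater: 80% × 8% × 27% = 1.728%.
Via Brightwater: 70% × 27% = 18.9%.
Via Ridgeback → Brightwater → Fennick: 80% × 8% × 74% × 10% = 0.4736%.
Via Brightwater → Fennick: 70% × 74% × 10% = 5.18%.
Via Fennick: 6% × 10% = 0.6%.
Via Ridgeback → Arbor: 80% × 71% × 35% = 19.88%.
Direct stake: 24% = 24%.
Total: 1.728% + 18.9% + 0.4736% + 5.18% + 0.6% + 19.88% + 24% = 70.7616%.
Rounded: 70.76%.

70.76%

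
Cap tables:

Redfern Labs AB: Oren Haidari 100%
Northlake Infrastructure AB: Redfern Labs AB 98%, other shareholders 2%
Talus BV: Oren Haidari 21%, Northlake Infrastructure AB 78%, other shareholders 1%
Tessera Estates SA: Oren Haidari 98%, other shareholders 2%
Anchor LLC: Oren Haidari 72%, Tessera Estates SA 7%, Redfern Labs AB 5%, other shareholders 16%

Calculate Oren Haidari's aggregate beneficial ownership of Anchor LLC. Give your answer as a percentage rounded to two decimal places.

83.86%

Oren reaches Anchor along 3 paths.
Direct stake: 72% = 72%.
Via Tessera: 98% × 7% = 6.86%.
Via Redfern: 100% × 5% = 5%.
Total: 72% + 6.86% + 5% = 83.86%.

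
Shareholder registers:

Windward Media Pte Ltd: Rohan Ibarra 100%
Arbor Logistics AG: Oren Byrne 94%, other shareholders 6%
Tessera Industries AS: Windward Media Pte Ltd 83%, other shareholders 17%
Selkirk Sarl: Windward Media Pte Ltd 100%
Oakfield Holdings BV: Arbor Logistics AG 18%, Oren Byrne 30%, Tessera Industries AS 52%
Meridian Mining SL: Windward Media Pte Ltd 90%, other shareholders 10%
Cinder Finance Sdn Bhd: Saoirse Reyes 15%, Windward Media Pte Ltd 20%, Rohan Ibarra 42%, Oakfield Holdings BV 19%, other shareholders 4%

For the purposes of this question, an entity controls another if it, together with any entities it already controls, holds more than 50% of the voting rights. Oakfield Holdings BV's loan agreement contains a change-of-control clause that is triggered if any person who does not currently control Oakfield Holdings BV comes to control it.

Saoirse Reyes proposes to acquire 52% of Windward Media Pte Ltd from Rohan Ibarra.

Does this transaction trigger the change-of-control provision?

Yes

The purchase adds only to Saoirse's holdings (Rohan's stake shrinks), so Saoirse is the only person who could newly come to control Oakfield.
Saoirse's largest direct stake is 15% in Cinder, which does not meet the threshold, so Saoirse controls no company.
Neither Saoirse nor any entity Saoirse controls holds any voting interest in Oakfield.
So before the transaction, Saoirse does not control Oakfield.
After the purchase, Saoirse holds 52% of Windward directly, and Rohan's stake falls to 48%.
Saoirse holds 52% of Windward, so Saoirse controls Windward.
Windward holds 83% of Tessera, so Saoirse controls Tessera.
Tessera holds 52% of Oakfield, so Saoirse controls Oakfield.
Saoirse did not control Oakfield before and does after, so the clause is triggered.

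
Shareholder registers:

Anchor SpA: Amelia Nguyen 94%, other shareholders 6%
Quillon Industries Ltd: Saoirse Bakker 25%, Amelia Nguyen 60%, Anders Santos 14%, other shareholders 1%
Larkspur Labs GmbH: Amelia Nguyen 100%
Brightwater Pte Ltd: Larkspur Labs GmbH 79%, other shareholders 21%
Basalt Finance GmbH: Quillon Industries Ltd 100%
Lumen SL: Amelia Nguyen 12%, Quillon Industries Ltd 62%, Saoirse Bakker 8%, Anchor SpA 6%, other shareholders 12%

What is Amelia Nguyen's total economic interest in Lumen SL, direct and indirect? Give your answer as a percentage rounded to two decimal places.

54.84%

Amelia reaches Lumen along 3 paths.
Direct stake: 12% = 12%.
Via Quillon: 60% × 62% = 37.2%.
Via Anchor: 94% × 6% = 5.64%.
Total: 12% + 37.2% + 5.64% = 54.84%.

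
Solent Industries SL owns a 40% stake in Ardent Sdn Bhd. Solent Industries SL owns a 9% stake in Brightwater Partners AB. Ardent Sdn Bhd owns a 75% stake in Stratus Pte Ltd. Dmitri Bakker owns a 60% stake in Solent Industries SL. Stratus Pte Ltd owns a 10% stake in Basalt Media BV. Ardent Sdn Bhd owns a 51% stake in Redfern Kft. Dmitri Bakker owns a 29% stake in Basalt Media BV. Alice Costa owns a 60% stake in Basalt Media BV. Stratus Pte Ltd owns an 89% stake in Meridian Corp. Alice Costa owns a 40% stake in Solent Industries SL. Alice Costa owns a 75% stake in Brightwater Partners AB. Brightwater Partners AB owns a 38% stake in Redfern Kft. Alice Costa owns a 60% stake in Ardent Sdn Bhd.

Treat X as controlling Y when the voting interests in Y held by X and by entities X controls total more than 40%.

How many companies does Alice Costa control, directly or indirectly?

Alice holds 60% of Ardent, so Alice controls Ardent.
Alice holds 75% of Brightwater, so Alice controls Brightwater.
Ardent holds 75% of Stratus, so Alice controls Stratus.
Ardent and Brightwater together hold 51% + 38% = 89% of Redfern, so Alice controls Redfern.
Stratus and Alice together hold 10% + 60% = 70% of Basalt, so Alice controls Basalt.
Stratus holds 89% of Meridian, so Alice controls Meridian.
No other company's threshold is met.
Alice controls 6 companies.

6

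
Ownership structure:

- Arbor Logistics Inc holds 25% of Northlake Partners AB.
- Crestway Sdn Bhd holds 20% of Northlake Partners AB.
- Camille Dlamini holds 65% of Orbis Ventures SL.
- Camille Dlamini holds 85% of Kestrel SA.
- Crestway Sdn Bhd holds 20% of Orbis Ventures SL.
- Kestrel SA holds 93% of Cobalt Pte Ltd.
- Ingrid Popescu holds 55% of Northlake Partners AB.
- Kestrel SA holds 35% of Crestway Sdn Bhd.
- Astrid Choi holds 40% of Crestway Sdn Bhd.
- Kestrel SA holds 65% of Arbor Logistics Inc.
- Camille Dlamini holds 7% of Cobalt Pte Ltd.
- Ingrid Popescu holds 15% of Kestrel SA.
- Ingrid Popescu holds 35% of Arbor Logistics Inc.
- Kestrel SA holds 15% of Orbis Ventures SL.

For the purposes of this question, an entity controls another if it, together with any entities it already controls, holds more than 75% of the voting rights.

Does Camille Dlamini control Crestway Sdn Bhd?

No

Camille holds 85% of Kestrel, so Camille controls Kestrel.
Kestrel and Camille together hold 15% + 65% = 80% of Orbis, so Camille controls Orbis.
Kestrel and Camille together hold 93% + 7% = 100% of Cobalt, so Camille controls Cobalt.
In Crestway, Camille's side holds only 35%, not > 75%.
So Camille does not control Crestway.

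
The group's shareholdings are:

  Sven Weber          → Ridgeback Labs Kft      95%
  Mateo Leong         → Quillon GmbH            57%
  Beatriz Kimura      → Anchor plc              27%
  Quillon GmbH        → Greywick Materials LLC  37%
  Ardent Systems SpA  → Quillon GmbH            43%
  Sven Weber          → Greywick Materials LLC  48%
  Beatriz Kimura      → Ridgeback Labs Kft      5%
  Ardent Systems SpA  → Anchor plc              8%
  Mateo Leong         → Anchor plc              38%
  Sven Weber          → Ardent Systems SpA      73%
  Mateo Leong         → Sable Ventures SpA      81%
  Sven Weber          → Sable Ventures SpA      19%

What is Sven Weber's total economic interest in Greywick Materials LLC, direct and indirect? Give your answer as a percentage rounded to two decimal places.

Sven reaches Greywick along 2 paths.
Via Ardent → Quillon: 73% × 43% × 37% = 11.6143%.
Direct stake: 48% = 48%.
Total: 11.6143% + 48% = 59.6143%.
Rounded: 59.61%.

59.61%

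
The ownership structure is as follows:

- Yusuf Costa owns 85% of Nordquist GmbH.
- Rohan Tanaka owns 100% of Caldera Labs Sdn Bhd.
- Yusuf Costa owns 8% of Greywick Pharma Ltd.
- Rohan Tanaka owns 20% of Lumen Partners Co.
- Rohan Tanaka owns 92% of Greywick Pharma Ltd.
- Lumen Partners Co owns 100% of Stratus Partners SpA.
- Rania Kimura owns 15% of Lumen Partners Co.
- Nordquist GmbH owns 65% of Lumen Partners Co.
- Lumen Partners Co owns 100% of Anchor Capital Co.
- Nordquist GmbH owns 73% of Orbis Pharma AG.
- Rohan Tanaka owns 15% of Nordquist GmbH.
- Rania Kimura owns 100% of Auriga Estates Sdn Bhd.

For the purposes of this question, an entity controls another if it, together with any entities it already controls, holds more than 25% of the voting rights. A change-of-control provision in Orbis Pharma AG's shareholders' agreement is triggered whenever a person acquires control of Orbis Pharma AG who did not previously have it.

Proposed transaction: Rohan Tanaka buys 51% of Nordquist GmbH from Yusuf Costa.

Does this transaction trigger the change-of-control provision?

The purchase adds only to Rohan's holdings (Yusuf's stake shrinks), so Rohan is the only person who could newly come to control Orbis.
Rohan holds 92% of Greywick, so Rohan controls Greywick.
Rohan holds 100% of Caldera, so Rohan controls Caldera.
Neither Rohan nor any entity Rohan controls holds any voting interest in Orbis.
So before the transaction, Rohan does not control Orbis.
After the purchase, Rohan's direct stake in Nordquist rises to 15% + 51% = 66%, and Yusuf's stake falls to 34%.
Rohan holds 66% of Nordquist, so Rohan controls Nordquist.
Nordquist holds 73% of Orbis, so Rohan controls Orbis.
Rohan did not control Orbis before and does after, so the clause is triggered.

Yes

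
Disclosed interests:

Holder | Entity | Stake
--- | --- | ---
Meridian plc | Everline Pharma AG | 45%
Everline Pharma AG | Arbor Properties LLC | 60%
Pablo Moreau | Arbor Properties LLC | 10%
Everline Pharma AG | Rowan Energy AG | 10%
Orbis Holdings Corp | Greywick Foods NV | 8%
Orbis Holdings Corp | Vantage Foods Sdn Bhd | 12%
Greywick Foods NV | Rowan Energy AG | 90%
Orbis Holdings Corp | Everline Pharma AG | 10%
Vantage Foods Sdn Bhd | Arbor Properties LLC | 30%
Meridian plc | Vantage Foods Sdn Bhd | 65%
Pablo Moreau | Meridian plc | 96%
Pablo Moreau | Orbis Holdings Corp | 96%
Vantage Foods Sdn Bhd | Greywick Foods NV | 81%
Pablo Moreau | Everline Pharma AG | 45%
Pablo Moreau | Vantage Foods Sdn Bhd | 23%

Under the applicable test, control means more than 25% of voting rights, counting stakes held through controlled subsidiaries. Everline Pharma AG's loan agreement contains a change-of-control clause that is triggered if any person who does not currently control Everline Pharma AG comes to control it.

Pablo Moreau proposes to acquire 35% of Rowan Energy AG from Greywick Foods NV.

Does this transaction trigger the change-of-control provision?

The purchase adds only to Pablo's holdings (Greywick's stake shrinks), so Pablo is the only person who could newly come to control Everline.
Pablo holds 96% of Orbis, so Pablo controls Orbis.
Pablo holds 96% of Meridian, so Pablo controls Meridian.
Pablo and Meridian and Orbis together hold 45% + 45% + 10% = 100% of Everline, so Pablo controls Everline.
So Pablo already controls Everline before the transaction.
After the purchase, Pablo holds 35% of Rowan directly, and Greywick's stake falls to 55%.
Pablo controlled Everline already, so this is not a new person acquiring control; every other person's position is unchanged or reduced.
No new person acquires control, so the clause is not triggered.

No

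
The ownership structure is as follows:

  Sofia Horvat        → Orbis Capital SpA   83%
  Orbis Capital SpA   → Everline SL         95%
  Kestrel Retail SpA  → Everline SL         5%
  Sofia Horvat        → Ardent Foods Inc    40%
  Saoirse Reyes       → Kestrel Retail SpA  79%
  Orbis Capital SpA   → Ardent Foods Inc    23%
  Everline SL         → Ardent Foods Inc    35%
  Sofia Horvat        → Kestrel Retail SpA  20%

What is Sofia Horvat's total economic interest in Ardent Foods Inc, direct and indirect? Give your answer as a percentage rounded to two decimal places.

Sofia reaches Ardent along 4 paths.
Direct stake: 40% = 40%.
Via Kestrel → Everline: 20% × 5% × 35% = 0.35%.
Via Orbis → Everline: 83% × 95% × 35% = 27.5975%.
Via Orbis: 83% × 23% = 19.09%.
Total: 40% + 0.35% + 27.5975% + 19.09% = 87.0375%.
Rounded: 87.04%.

87.04%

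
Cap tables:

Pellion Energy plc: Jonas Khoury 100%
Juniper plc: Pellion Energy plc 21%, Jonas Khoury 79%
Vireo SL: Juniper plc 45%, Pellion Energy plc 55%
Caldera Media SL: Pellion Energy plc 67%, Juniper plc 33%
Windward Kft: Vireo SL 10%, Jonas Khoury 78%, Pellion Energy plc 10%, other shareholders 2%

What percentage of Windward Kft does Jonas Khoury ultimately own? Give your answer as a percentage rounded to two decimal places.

98.00%

Jonas reaches Windward along 5 paths.
Via Pellion → Juniper → Vireo: 100% × 21% × 45% × 10% = 0.945%.
Via Juniper → Vireo: 79% × 45% × 10% = 3.555%.
Via Pellion → Vireo: 100% × 55% × 10% = 5.5%.
Direct stake: 78% = 78%.
Via Pellion: 100% × 10% = 10%.
Total: 0.945% + 3.555% + 5.5% + 78% + 10% = 98%.
Rounded: 98.00%.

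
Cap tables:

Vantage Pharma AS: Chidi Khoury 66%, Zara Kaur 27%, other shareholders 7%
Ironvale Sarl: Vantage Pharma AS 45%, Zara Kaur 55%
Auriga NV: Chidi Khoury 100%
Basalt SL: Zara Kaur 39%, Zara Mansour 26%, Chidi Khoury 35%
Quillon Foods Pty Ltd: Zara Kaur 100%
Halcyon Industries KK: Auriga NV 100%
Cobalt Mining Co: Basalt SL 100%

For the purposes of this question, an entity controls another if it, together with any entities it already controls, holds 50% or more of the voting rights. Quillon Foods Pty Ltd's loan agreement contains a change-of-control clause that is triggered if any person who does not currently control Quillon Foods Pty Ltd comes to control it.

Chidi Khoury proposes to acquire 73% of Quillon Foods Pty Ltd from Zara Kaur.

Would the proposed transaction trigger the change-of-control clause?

Yes

The purchase adds only to Chidi's holdings (Zara Kaur's stake shrinks), so Chidi is the only person who could newly come to control Quillon.
Chidi holds 66% of Vantage, so Chidi controls Vantage.
Chidi holds 100% of Auriga, so Chidi controls Auriga.
Auriga holds 100% of Halcyon, so Chidi controls Halcyon.
Neither Chidi nor any entity Chidi controls holds any voting interest in Quillon.
So before the transaction, Chidi does not control Quillon.
After the purchase, Chidi holds 73% of Quillon directly, and Zara Kaur's stake falls to 27%.
Chidi holds 73% of Quillon, so Chidi controls Quillon.
Chidi did not control Quillon before and does after, so the clause is triggered.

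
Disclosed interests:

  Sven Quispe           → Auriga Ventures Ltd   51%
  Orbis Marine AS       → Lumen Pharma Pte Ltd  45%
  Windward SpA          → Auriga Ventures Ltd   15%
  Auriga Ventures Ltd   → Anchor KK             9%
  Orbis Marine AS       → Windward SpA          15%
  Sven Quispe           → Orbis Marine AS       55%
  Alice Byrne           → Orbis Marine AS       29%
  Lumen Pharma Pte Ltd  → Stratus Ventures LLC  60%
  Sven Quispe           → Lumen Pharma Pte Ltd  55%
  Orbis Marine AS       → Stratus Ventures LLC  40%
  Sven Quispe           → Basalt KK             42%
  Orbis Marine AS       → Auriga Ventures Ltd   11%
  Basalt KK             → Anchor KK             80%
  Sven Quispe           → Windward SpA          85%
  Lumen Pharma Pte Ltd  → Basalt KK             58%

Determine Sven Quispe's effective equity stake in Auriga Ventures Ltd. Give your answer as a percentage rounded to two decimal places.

Sven reaches Auriga along 4 paths.
Via Windward: 85% × 15% = 12.75%.
Via Orbis → Windward: 55% × 15% × 15% = 1.2375%.
Direct stake: 51% = 51%.
Via Orbis: 55% × 11% = 6.05%.
Total: 12.75% + 1.2375% + 51% + 6.05% = 71.0375%.
Rounded: 71.04%.

71.04%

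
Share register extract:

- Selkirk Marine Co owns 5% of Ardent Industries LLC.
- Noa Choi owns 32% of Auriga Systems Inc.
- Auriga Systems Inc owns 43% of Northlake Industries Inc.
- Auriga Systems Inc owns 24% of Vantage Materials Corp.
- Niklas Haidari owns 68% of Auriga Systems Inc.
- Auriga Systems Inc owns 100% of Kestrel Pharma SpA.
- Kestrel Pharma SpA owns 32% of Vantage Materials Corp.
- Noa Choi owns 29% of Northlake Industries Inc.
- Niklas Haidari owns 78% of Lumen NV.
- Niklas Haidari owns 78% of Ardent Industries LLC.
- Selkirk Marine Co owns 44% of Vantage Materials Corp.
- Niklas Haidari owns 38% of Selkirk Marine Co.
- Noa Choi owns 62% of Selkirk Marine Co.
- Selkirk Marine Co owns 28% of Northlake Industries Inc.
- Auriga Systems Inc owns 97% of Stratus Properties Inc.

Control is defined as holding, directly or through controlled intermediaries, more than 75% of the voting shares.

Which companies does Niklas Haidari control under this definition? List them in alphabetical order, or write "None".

Niklas holds 78% of Lumen, so Niklas controls Lumen.
Niklas holds 78% of Ardent, so Niklas controls Ardent.
No other company's threshold is met.

Ardent Industries LLC, Lumen NV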